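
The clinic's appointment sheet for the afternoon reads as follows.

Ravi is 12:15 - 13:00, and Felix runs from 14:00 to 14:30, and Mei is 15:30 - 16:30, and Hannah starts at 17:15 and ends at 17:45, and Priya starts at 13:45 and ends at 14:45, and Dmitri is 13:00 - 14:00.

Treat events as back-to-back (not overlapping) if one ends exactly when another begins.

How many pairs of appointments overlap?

2

Two intervals overlap when each starts before the other ends.
Sorted by start: Ravi, Dmitri, Priya, Felix, Mei, Hannah.
Dmitri starts exactly when Ravi ends (back-to-back, no overlap) — done with Ravi.
Priya starts before Dmitri ends → Dmitri and Priya overlap.
Felix starts exactly when Dmitri ends (back-to-back, no overlap) — done with Dmitri.
Felix starts before Priya ends → Priya and Felix overlap.
Mei starts after Priya ends — done with Priya.
Mei starts after Felix ends — done with Felix.
Hannah starts after Mei ends.
Overlapping pairs: Dmitri & Priya, Felix & Priya — 2 in total.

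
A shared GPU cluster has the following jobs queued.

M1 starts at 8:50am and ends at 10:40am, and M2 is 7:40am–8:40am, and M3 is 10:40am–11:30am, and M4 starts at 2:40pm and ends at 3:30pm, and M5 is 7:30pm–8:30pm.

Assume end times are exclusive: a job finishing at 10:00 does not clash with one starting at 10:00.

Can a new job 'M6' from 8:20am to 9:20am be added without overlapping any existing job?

No — it overlaps M1, M2

M2: starts 7:40am before M6 ends 9:20am, and ends 8:40am after M6 starts 8:20am → overlap.
M1: starts 8:50am before M6 ends 9:20am, and ends 10:40am after M6 starts 8:20am → overlap.
M3: starts 10:40am at or after M6 ends 9:20am → clear.
M4: starts 2:40pm at or after M6 ends 9:20am → clear.
M5: starts 7:30pm at or after M6 ends 9:20am → clear.
M6 overlaps M1, M2.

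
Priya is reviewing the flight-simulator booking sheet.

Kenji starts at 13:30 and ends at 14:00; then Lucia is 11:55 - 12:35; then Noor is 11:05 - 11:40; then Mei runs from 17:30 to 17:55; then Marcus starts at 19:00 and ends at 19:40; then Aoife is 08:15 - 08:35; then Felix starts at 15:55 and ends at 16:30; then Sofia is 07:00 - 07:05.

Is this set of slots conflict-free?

Check each pair: they overlap iff neither finishes before the other starts.
Sorted by start: Sofia, Aoife, Noor, Lucia, Kenji, Felix, Mei, Marcus.
Aoife starts after Sofia ends, so Sofia has no further overlaps.
Noor starts after Aoife ends, so Aoife has no further overlaps.
Lucia starts after Noor ends, so Noor has no further overlaps.
Kenji starts after Lucia ends, so Lucia has no further overlaps.
Felix starts after Kenji ends, so Kenji has no further overlaps.
Mei starts after Felix ends, so Felix has no further overlaps.
Marcus starts after Mei ends.
Every pair is clear; the schedule has no overlaps.

Yes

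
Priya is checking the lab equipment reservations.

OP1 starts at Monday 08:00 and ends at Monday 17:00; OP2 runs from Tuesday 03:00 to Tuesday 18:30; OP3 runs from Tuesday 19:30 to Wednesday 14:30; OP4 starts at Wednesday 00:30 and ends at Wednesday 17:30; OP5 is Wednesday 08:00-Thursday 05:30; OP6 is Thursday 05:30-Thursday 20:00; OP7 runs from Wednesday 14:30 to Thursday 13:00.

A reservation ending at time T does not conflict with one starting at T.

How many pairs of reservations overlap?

Sorted by start: OP1, OP2, OP3, OP4, OP5, OP7, OP6.
OP2 starts after OP1 ends; OP1 is clear from here.
OP3 starts after OP2 ends; OP2 is clear from here.
OP4 starts before OP3 ends → OP3 and OP4 overlap.
OP5 starts before OP3 ends → OP3 and OP5 overlap.
OP7 starts exactly when OP3 ends (back-to-back, no overlap); OP3 is clear from here.
OP5 starts before OP4 ends → OP4 and OP5 overlap.
OP7 starts before OP4 ends → OP4 and OP7 overlap.
OP6 starts after OP4 ends.
OP7 starts before OP5 ends → OP5 and OP7 overlap.
OP6 starts exactly when OP5 ends (back-to-back, no overlap).
OP6 starts before OP7 ends → OP7 and OP6 overlap.
Overlapping pairs: OP3 & OP4, OP3 & OP5, OP4 & OP5, OP4 & OP7, OP5 & OP7, OP6 & OP7 — 6 in total.

6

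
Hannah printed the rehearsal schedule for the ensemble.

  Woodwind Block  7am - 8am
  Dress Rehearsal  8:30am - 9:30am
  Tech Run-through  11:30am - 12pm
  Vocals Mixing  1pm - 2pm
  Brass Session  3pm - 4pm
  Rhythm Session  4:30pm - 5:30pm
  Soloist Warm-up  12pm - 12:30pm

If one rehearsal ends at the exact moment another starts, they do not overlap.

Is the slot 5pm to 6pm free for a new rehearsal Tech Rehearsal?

Woodwind Block: ends 8am at or before Tech Rehearsal starts 5pm → clear.
Dress Rehearsal: ends 9:30am at or before Tech Rehearsal starts 5pm → clear.
Tech Run-through: ends 12pm at or before Tech Rehearsal starts 5pm → clear.
Soloist Warm-up: ends 12:30pm at or before Tech Rehearsal starts 5pm → clear.
Vocals Mixing: ends 2pm at or before Tech Rehearsal starts 5pm → clear.
Brass Session: ends 4pm at or before Tech Rehearsal starts 5pm → clear.
Rhythm Session: starts 4:30pm before Tech Rehearsal ends 6pm, and ends 5:30pm after Tech Rehearsal starts 5pm → overlap.
Tech Rehearsal overlaps Rhythm Session.

No — it overlaps Rhythm Session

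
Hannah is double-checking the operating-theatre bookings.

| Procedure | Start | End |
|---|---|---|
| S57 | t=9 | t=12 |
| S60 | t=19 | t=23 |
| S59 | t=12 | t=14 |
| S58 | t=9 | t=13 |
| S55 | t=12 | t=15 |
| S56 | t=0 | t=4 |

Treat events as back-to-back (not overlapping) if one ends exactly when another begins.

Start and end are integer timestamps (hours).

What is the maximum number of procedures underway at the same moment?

3

Sort all start/end points and keep a running count:
t=0 start S56 → 1
t=4 end S56 → 0
t=9 start S57 → 1
t=9 start S58 → 2
t=12 end S57 → 1
t=12 start S55 → 2
t=12 start S59 → 3
t=13 end S58 → 2
t=14 end S59 → 1
t=15 end S55 → 0
t=19 start S60 → 1
t=23 end S60 → 0
Peak is 3, at t=12 (S55, S58, S59).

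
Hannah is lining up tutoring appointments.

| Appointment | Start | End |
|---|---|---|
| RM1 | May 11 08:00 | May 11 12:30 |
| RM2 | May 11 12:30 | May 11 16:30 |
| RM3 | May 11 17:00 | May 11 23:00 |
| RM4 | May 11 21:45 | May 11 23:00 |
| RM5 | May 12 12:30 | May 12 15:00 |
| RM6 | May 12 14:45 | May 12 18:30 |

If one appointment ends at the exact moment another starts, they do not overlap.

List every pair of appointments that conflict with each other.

Sorted by start: RM1, RM2, RM3, RM4, RM5, RM6.
RM2 starts exactly when RM1 ends (back-to-back, no overlap); RM1 is clear from here.
RM3 starts after RM2 ends; RM2 is clear from here.
RM4 starts before RM3 ends → RM3 and RM4 overlap.
RM5 starts after RM3 ends; RM3 is clear from here.
RM5 starts after RM4 ends; RM4 is clear from here.
RM6 starts before RM5 ends → RM5 and RM6 overlap.

RM3 & RM4, RM5 & RM6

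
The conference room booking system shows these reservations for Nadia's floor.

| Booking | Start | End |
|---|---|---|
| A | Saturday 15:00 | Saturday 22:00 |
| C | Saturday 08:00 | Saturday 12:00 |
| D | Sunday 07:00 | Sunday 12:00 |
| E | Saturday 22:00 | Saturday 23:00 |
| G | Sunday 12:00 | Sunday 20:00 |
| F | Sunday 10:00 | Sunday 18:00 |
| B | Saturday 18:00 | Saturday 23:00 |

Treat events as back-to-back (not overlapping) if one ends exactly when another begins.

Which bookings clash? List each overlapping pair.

Sorted by start: C, A, B, E, D, F, G.
A starts after C ends; C is clear from here.
B starts before A ends → A and B overlap.
E starts exactly when A ends (back-to-back, no overlap); A is clear from here.
E starts before B ends → B and E overlap.
D starts after B ends; B is clear from here.
D starts after E ends; E is clear from here.
F starts before D ends → D and F overlap.
G starts exactly when D ends (back-to-back, no overlap).
G starts before F ends → F and G overlap.

A & B, B & E, D & F, F & G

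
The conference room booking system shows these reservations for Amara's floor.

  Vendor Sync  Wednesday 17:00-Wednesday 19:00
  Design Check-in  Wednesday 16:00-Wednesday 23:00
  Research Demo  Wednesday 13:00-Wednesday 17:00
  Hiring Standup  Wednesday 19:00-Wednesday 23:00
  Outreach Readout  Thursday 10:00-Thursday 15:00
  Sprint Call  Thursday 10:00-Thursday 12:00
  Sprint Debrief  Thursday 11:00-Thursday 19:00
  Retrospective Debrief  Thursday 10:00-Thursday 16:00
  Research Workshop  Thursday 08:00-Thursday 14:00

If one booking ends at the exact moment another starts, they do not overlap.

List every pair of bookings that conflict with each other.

Sorted by start: Research Demo, Design Check-in, Vendor Sync, Hiring Standup, Research Workshop, Outreach Readout, Sprint Call, Retrospective Debrief, Sprint Debrief.
Design Check-in starts before Research Demo ends → Research Demo and Design Check-in overlap.
Vendor Sync starts exactly when Research Demo ends (back-to-back, no overlap), so Research Demo has no further overlaps.
Vendor Sync starts before Design Check-in ends → Design Check-in and Vendor Sync overlap.
Hiring Standup starts before Design Check-in ends → Design Check-in and Hiring Standup overlap.
Research Workshop starts after Design Check-in ends, so Design Check-in has no further overlaps.
Hiring Standup starts exactly when Vendor Sync ends (back-to-back, no overlap), so Vendor Sync has no further overlaps.
Research Workshop starts after Hiring Standup ends, so Hiring Standup has no further overlaps.
Outreach Readout starts before Research Workshop ends → Research Workshop and Outreach Readout overlap.
Sprint Call starts before Research Workshop ends → Research Workshop and Sprint Call overlap.
Retrospective Debrief starts before Research Workshop ends → Research Workshop and Retrospective Debrief overlap.
Sprint Debrief starts before Research Workshop ends → Research Workshop and Sprint Debrief overlap.
Sprint Call starts before Outreach Readout ends → Outreach Readout and Sprint Call overlap.
Retrospective Debrief starts before Outreach Readout ends → Outreach Readout and Retrospective Debrief overlap.
Sprint Debrief starts before Outreach Readout ends → Outreach Readout and Sprint Debrief overlap.
Retrospective Debrief starts before Sprint Call ends → Sprint Call and Retrospective Debrief overlap.
Sprint Debrief starts before Sprint Call ends → Sprint Call and Sprint Debrief overlap.
Sprint Debrief starts before Retrospective Debrief ends → Retrospective Debrief and Sprint Debrief overlap.

Design Check-in & Hiring Standup, Design Check-in & Research Demo, Design Check-in & Vendor Sync, Outreach Readout & Research Workshop, Outreach Readout & Retrospective Debrief, Outreach Readout & Sprint Call, Outreach Readout & Sprint Debrief, Research Workshop & Retrospective Debrief, Research Workshop & Sprint Call, Research Workshop & Sprint Debrief, Retrospective Debrief & Sprint Call, Retrospective Debrief & Sprint Debrief, Sprint Call & Sprint Debrief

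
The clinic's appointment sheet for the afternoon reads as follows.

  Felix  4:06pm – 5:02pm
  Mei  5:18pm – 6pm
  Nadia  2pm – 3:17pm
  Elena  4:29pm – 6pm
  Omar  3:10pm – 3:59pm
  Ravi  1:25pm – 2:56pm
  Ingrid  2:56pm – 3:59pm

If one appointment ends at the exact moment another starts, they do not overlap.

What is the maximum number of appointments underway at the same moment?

Sort all start/end points and keep a running count:
1:25pm start Ravi → 1
2pm start Nadia → 2
2:56pm end Ravi → 1
2:56pm start Ingrid → 2
3:10pm start Omar → 3
3:17pm end Nadia → 2
3:59pm end Ingrid → 1
3:59pm end Omar → 0
4:06pm start Felix → 1
4:29pm start Elena → 2
5:02pm end Felix → 1
5:18pm start Mei → 2
6pm end Elena → 1
6pm end Mei → 0
Peak is 3, at 3:10pm (Ingrid, Nadia, Omar).

3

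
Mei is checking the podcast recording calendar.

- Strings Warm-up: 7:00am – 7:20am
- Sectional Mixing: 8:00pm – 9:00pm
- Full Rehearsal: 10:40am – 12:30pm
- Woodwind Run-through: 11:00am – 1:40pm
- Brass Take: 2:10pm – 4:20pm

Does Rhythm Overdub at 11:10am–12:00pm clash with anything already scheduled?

Strings Warm-up: ends 7:20am at or before Rhythm Overdub starts 11:10am → clear.
Full Rehearsal: starts 10:40am before Rhythm Overdub ends 12:00pm, and ends 12:30pm after Rhythm Overdub starts 11:10am → overlap.
Woodwind Run-through: starts 11:00am before Rhythm Overdub ends 12:00pm, and ends 1:40pm after Rhythm Overdub starts 11:10am → overlap.
Brass Take: starts 2:10pm at or after Rhythm Overdub ends 12:00pm → clear.
Sectional Mixing: starts 8:00pm at or after Rhythm Overdub ends 12:00pm → clear.
Rhythm Overdub overlaps Woodwind Run-through, Full Rehearsal.

Yes — it overlaps Full Rehearsal, Woodwind Run-through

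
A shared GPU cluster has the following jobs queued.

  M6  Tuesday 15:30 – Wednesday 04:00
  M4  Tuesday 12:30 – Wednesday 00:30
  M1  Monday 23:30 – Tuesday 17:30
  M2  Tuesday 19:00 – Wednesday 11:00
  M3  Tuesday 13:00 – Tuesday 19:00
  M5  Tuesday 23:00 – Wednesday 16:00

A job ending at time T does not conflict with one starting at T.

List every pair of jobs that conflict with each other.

Sorted by start: M1, M4, M3, M6, M2, M5.
M4 starts before M1 ends → M1 and M4 overlap.
M3 starts before M1 ends → M1 and M3 overlap.
M6 starts before M1 ends → M1 and M6 overlap.
M2 starts after M1 ends, so M1 has no further overlaps.
M3 starts before M4 ends → M4 and M3 overlap.
M6 starts before M4 ends → M4 and M6 overlap.
M2 starts before M4 ends → M4 and M2 overlap.
M5 starts before M4 ends → M4 and M5 overlap.
M6 starts before M3 ends → M3 and M6 overlap.
M2 starts exactly when M3 ends (back-to-back, no overlap), so M3 has no further overlaps.
M2 starts before M6 ends → M6 and M2 overlap.
M5 starts before M6 ends → M6 and M5 overlap.
M5 starts before M2 ends → M2 and M5 overlap.

M1 & M3, M1 & M4, M1 & M6, M2 & M4, M2 & M5, M2 & M6, M3 & M4, M3 & M6, M4 & M5, M4 & M6, M5 & M6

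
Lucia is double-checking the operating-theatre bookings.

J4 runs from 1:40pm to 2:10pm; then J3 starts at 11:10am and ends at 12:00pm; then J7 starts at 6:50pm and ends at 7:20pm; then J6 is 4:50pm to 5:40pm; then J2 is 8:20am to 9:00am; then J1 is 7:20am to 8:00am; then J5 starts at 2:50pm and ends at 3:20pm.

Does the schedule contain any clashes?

Sorted by start: J1, J2, J3, J4, J5, J6, J7.
J2 starts after J1 ends — done with J1.
J3 starts after J2 ends — done with J2.
J4 starts after J3 ends — done with J3.
J5 starts after J4 ends — done with J4.
J6 starts after J5 ends — done with J5.
J7 starts after J6 ends.
Every pair is clear; the schedule has no overlaps.

No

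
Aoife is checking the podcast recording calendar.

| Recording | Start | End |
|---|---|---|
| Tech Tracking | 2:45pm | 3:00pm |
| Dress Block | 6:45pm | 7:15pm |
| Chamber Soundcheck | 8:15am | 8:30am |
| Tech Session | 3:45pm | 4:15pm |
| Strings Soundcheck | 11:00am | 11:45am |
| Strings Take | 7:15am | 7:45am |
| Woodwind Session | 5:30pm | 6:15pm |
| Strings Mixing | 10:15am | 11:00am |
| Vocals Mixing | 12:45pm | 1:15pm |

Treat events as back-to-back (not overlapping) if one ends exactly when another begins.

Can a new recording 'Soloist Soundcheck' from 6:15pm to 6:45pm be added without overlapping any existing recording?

Yes — the slot is free

Strings Take: ends 7:45am at or before Soloist Soundcheck starts 6:15pm → clear.
Chamber Soundcheck: ends 8:30am at or before Soloist Soundcheck starts 6:15pm → clear.
Strings Mixing: ends 11:00am at or before Soloist Soundcheck starts 6:15pm → clear.
Strings Soundcheck: ends 11:45am at or before Soloist Soundcheck starts 6:15pm → clear.
Vocals Mixing: ends 1:15pm at or before Soloist Soundcheck starts 6:15pm → clear.
Tech Tracking: ends 3:00pm at or before Soloist Soundcheck starts 6:15pm → clear.
Tech Session: ends 4:15pm at or before Soloist Soundcheck starts 6:15pm → clear.
Woodwind Session: ends 6:15pm at or before Soloist Soundcheck starts 6:15pm → clear.
Dress Block: starts 6:45pm at or after Soloist Soundcheck ends 6:45pm → clear.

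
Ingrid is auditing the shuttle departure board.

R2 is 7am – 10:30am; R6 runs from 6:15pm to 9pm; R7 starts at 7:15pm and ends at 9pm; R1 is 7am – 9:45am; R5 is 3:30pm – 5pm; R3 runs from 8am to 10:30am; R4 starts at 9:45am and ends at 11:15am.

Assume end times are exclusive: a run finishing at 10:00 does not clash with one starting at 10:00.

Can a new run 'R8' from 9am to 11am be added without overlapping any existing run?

R1: starts 7am before R8 ends 11am, and ends 9:45am after R8 starts 9am → overlap.
R2: starts 7am before R8 ends 11am, and ends 10:30am after R8 starts 9am → overlap.
R3: starts 8am before R8 ends 11am, and ends 10:30am after R8 starts 9am → overlap.
R4: starts 9:45am before R8 ends 11am, and ends 11:15am after R8 starts 9am → overlap.
R5: starts 3:30pm at or after R8 ends 11am → clear.
R6: starts 6:15pm at or after R8 ends 11am → clear.
R7: starts 7:15pm at or after R8 ends 11am → clear.
R8 overlaps R1, R2, R3, R4.

No — it overlaps R1, R2, R3, R4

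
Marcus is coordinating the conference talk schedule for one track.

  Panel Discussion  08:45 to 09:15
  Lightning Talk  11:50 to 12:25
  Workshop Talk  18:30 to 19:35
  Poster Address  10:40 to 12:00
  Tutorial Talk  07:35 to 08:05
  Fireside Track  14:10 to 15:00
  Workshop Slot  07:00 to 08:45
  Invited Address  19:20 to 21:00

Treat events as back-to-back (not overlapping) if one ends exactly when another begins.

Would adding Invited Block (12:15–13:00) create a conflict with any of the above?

Yes — it overlaps Lightning Talk

Workshop Slot: ends 08:45 at or before Invited Block starts 12:15 → clear.
Tutorial Talk: ends 08:05 at or before Invited Block starts 12:15 → clear.
Panel Discussion: ends 09:15 at or before Invited Block starts 12:15 → clear.
Poster Address: ends 12:00 at or before Invited Block starts 12:15 → clear.
Lightning Talk: starts 11:50 before Invited Block ends 13:00, and ends 12:25 after Invited Block starts 12:15 → overlap.
Fireside Track: starts 14:10 at or after Invited Block ends 13:00 → clear.
Workshop Talk: starts 18:30 at or after Invited Block ends 13:00 → clear.
Invited Address: starts 19:20 at or after Invited Block ends 13:00 → clear.
Invited Block overlaps Lightning Talk.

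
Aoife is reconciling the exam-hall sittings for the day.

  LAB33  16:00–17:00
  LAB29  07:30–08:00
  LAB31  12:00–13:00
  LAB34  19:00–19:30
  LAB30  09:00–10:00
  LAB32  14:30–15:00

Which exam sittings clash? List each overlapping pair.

Sorted by start: LAB29, LAB30, LAB31, LAB32, LAB33, LAB34.
LAB30 starts after LAB29 ends, so nothing later overlaps LAB29 either.
LAB31 starts after LAB30 ends, so nothing later overlaps LAB30 either.
LAB32 starts after LAB31 ends, so nothing later overlaps LAB31 either.
LAB33 starts after LAB32 ends, so nothing later overlaps LAB32 either.
LAB34 starts after LAB33 ends.

no conflicts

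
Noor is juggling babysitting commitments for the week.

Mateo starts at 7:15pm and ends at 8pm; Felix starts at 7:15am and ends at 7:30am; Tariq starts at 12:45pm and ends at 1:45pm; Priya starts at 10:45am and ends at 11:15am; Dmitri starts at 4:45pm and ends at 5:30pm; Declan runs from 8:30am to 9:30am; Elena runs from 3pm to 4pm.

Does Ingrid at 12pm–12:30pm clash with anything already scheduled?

Felix: ends 7:30am at or before Ingrid starts 12pm → clear.
Declan: ends 9:30am at or before Ingrid starts 12pm → clear.
Priya: ends 11:15am at or before Ingrid starts 12pm → clear.
Tariq: starts 12:45pm at or after Ingrid ends 12:30pm → clear.
Elena: starts 3pm at or after Ingrid ends 12:30pm → clear.
Dmitri: starts 4:45pm at or after Ingrid ends 12:30pm → clear.
Mateo: starts 7:15pm at or after Ingrid ends 12:30pm → clear.

No — it doesn't clash with anything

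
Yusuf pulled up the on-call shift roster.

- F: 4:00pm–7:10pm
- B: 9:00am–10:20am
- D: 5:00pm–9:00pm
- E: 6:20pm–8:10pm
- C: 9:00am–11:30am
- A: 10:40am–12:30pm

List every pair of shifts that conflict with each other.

Sorted by start: B, C, A, F, D, E.
C starts before B ends → B and C overlap.
A starts after B ends, so nothing later overlaps B either.
A starts before C ends → C and A overlap.
F starts after C ends, so nothing later overlaps C either.
F starts after A ends, so nothing later overlaps A either.
D starts before F ends → F and D overlap.
E starts before F ends → F and E overlap.
E starts before D ends → D and E overlap.

A & C, B & C, D & E, D & F, E & F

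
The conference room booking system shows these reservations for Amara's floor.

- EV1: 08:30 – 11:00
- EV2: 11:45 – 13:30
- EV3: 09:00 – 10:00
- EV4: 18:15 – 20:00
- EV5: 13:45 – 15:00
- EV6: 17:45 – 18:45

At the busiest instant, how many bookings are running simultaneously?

2

Sort all start/end points and keep a running count:
08:30 start EV1 → 1
09:00 start EV3 → 2
10:00 end EV3 → 1
11:00 end EV1 → 0
11:45 start EV2 → 1
13:30 end EV2 → 0
13:45 start EV5 → 1
15:00 end EV5 → 0
17:45 start EV6 → 1
18:15 start EV4 → 2
18:45 end EV6 → 1
20:00 end EV4 → 0
Peak is 2, at 09:00 (EV1, EV3).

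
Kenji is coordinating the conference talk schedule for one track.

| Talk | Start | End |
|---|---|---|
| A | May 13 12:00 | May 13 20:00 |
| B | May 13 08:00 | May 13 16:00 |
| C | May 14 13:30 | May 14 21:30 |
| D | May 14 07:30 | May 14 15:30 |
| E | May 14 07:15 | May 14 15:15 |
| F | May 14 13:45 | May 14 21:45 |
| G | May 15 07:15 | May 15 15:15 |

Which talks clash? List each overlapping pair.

A & B, C & D, C & E, C & F, D & E, D & F, E & F

Sorted by start: B, A, E, D, C, F, G.
A starts before B ends → B and A overlap.
E starts after B ends, so B has no further overlaps.
E starts after A ends, so A has no further overlaps.
D starts before E ends → E and D overlap.
C starts before E ends → E and C overlap.
F starts before E ends → E and F overlap.
G starts after E ends.
C starts before D ends → D and C overlap.
F starts before D ends → D and F overlap.
G starts after D ends.
F starts before C ends → C and F overlap.
G starts after C ends.
G starts after F ends.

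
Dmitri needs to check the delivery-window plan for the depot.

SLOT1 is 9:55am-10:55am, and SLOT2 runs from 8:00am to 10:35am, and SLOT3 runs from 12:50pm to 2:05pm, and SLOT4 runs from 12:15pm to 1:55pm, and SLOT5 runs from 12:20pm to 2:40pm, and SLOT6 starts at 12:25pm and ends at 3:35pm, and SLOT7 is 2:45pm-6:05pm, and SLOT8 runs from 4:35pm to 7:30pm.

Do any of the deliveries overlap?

Yes

Sorted by start: SLOT2, SLOT1, SLOT4, SLOT5, SLOT6, SLOT3, SLOT7, SLOT8.
SLOT1 starts before SLOT2 ends → SLOT2 and SLOT1 overlap.
That's a conflict, so the schedule is not conflict-free.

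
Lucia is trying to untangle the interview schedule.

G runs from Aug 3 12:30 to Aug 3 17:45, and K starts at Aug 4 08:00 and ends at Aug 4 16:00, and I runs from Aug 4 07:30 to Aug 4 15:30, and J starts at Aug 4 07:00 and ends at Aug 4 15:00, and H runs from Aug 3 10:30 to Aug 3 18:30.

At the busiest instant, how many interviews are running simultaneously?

Sweep the timeline, counting +1 at each start and −1 at each end (ends before starts at a tie):
Aug 3 10:30 start H → 1
Aug 3 12:30 start G → 2
Aug 3 17:45 end G → 1
Aug 3 18:30 end H → 0
Aug 4 07:00 start J → 1
Aug 4 07:30 start I → 2
Aug 4 08:00 start K → 3
Aug 4 15:00 end J → 2
Aug 4 15:30 end I → 1
Aug 4 16:00 end K → 0
Peak is 3, at Aug 4 08:00 (I, J, K).

3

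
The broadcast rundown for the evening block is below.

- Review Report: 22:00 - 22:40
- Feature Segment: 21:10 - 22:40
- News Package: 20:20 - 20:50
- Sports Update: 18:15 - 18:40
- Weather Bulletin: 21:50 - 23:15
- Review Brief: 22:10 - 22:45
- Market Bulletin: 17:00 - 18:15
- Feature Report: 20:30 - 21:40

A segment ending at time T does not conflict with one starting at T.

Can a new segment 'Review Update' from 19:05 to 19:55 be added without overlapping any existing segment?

Yes — the slot is free

Market Bulletin: ends 18:15 at or before Review Update starts 19:05 → clear.
Sports Update: ends 18:40 at or before Review Update starts 19:05 → clear.
News Package: starts 20:20 at or after Review Update ends 19:55 → clear.
Feature Report: starts 20:30 at or after Review Update ends 19:55 → clear.
Feature Segment: starts 21:10 at or after Review Update ends 19:55 → clear.
Weather Bulletin: starts 21:50 at or after Review Update ends 19:55 → clear.
Review Report: starts 22:00 at or after Review Update ends 19:55 → clear.
Review Brief: starts 22:10 at or after Review Update ends 19:55 → clear.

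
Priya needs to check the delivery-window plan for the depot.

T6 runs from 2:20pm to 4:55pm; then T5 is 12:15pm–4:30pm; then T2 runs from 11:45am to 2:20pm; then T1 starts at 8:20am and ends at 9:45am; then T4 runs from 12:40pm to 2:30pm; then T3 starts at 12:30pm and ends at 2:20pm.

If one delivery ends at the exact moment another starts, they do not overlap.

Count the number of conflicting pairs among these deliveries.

8

Sorted by start: T1, T2, T5, T3, T4, T6.
T2 starts after T1 ends, so T1 has no further overlaps.
T5 starts before T2 ends → T2 and T5 overlap.
T3 starts before T2 ends → T2 and T3 overlap.
T4 starts before T2 ends → T2 and T4 overlap.
T6 starts exactly when T2 ends (back-to-back, no overlap).
T3 starts before T5 ends → T5 and T3 overlap.
T4 starts before T5 ends → T5 and T4 overlap.
T6 starts before T5 ends → T5 and T6 overlap.
T4 starts before T3 ends → T3 and T4 overlap.
T6 starts exactly when T3 ends (back-to-back, no overlap).
T6 starts before T4 ends → T4 and T6 overlap.
Overlapping pairs: T2 & T3, T2 & T4, T2 & T5, T3 & T4, T3 & T5, T4 & T5, T4 & T6, T5 & T6 — 8 in total.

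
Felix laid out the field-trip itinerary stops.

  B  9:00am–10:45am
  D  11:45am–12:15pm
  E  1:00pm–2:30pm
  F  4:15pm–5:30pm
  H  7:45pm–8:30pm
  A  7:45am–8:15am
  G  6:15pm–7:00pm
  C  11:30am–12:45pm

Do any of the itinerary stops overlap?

Yes

Check each pair: they overlap iff neither finishes before the other starts.
Sorted by start: A, B, C, D, E, F, G, H.
B starts after A ends; A is clear from here.
C starts after B ends; B is clear from here.
D starts before C ends → C and D overlap.
That's a conflict, so the schedule is not conflict-free.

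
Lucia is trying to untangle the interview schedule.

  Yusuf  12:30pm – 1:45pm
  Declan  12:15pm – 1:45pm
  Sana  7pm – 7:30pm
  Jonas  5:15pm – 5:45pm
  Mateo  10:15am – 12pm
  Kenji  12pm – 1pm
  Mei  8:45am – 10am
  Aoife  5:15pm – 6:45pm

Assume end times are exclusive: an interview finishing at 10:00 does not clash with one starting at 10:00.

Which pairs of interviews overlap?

Aoife & Jonas, Declan & Kenji, Declan & Yusuf, Kenji & Yusuf

Sorted by start: Mei, Mateo, Kenji, Declan, Yusuf, Aoife, Jonas, Sana.
Mateo starts after Mei ends, so Mei has no further overlaps.
Kenji starts exactly when Mateo ends (back-to-back, no overlap), so Mateo has no further overlaps.
Declan starts before Kenji ends → Kenji and Declan overlap.
Yusuf starts before Kenji ends → Kenji and Yusuf overlap.
Aoife starts after Kenji ends, so Kenji has no further overlaps.
Yusuf starts before Declan ends → Declan and Yusuf overlap.
Aoife starts after Declan ends, so Declan has no further overlaps.
Aoife starts after Yusuf ends, so Yusuf has no further overlaps.
Jonas starts before Aoife ends → Aoife and Jonas overlap.
Sana starts after Aoife ends.
Sana starts after Jonas ends.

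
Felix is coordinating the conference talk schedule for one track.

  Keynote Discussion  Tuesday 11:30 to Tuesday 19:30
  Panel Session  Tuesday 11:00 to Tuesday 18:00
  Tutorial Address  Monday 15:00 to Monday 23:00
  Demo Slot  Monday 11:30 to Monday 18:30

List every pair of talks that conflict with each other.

Sorted by start: Demo Slot, Tutorial Address, Panel Session, Keynote Discussion.
Tutorial Address starts before Demo Slot ends → Demo Slot and Tutorial Address overlap.
Panel Session starts after Demo Slot ends — done with Demo Slot.
Panel Session starts after Tutorial Address ends — done with Tutorial Address.
Keynote Discussion starts before Panel Session ends → Panel Session and Keynote Discussion overlap.

Demo Slot & Tutorial Address, Keynote Discussion & Panel Session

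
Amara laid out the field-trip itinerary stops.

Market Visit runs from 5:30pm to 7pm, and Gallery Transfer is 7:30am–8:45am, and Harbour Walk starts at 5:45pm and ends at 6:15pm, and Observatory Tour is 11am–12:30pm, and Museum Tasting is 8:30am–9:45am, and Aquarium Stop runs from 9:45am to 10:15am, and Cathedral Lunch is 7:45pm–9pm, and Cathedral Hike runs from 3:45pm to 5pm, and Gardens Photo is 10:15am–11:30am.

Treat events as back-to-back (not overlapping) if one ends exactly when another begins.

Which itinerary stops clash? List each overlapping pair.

Sorted by start: Gallery Transfer, Museum Tasting, Aquarium Stop, Gardens Photo, Observatory Tour, Cathedral Hike, Market Visit, Harbour Walk, Cathedral Lunch.
Museum Tasting starts before Gallery Transfer ends → Gallery Transfer and Museum Tasting overlap.
Aquarium Stop starts after Gallery Transfer ends, so Gallery Transfer has no further overlaps.
Aquarium Stop starts exactly when Museum Tasting ends (back-to-back, no overlap), so Museum Tasting has no further overlaps.
Gardens Photo starts exactly when Aquarium Stop ends (back-to-back, no overlap), so Aquarium Stop has no further overlaps.
Observatory Tour starts before Gardens Photo ends → Gardens Photo and Observatory Tour overlap.
Cathedral Hike starts after Gardens Photo ends, so Gardens Photo has no further overlaps.
Cathedral Hike starts after Observatory Tour ends, so Observatory Tour has no further overlaps.
Market Visit starts after Cathedral Hike ends, so Cathedral Hike has no further overlaps.
Harbour Walk starts before Market Visit ends → Market Visit and Harbour Walk overlap.
Cathedral Lunch starts after Market Visit ends.
Cathedral Lunch starts after Harbour Walk ends.

Gallery Transfer & Museum Tasting, Gardens Photo & Observatory Tour, Harbour Walk & Market Visit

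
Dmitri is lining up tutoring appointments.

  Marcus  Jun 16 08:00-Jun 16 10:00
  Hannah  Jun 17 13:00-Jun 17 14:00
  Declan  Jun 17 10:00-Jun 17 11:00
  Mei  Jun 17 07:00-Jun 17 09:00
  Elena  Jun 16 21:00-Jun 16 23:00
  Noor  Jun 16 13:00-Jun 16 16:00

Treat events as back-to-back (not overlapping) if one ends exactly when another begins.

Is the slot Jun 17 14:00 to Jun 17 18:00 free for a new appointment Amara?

Marcus: ends Jun 16 10:00 at or before Amara starts Jun 17 14:00 → clear.
Noor: ends Jun 16 16:00 at or before Amara starts Jun 17 14:00 → clear.
Elena: ends Jun 16 23:00 at or before Amara starts Jun 17 14:00 → clear.
Mei: ends Jun 17 09:00 at or before Amara starts Jun 17 14:00 → clear.
Declan: ends Jun 17 11:00 at or before Amara starts Jun 17 14:00 → clear.
Hannah: ends Jun 17 14:00 at or before Amara starts Jun 17 14:00 → clear.

Yes — the slot is free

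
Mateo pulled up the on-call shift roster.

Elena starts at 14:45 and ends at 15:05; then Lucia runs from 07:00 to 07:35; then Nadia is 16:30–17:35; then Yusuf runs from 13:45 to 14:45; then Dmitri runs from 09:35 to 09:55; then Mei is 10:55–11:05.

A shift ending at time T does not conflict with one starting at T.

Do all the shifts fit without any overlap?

Sorted by start: Lucia, Dmitri, Mei, Yusuf, Elena, Nadia.
Dmitri starts after Lucia ends — done with Lucia.
Mei starts after Dmitri ends — done with Dmitri.
Yusuf starts after Mei ends — done with Mei.
Elena starts exactly when Yusuf ends (back-to-back, no overlap) — done with Yusuf.
Nadia starts after Elena ends.
Every pair is clear; the schedule has no overlaps.

Yes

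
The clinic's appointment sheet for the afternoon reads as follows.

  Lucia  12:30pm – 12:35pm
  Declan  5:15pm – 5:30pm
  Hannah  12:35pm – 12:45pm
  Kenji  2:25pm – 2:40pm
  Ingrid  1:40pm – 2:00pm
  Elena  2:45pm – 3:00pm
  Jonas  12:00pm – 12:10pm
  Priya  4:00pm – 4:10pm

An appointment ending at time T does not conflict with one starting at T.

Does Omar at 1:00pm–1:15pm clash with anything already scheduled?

No — it doesn't clash with anything

Jonas: ends 12:10pm at or before Omar starts 1:00pm → clear.
Lucia: ends 12:35pm at or before Omar starts 1:00pm → clear.
Hannah: ends 12:45pm at or before Omar starts 1:00pm → clear.
Ingrid: starts 1:40pm at or after Omar ends 1:15pm → clear.
Kenji: starts 2:25pm at or after Omar ends 1:15pm → clear.
Elena: starts 2:45pm at or after Omar ends 1:15pm → clear.
Priya: starts 4:00pm at or after Omar ends 1:15pm → clear.
Declan: starts 5:15pm at or after Omar ends 1:15pm → clear.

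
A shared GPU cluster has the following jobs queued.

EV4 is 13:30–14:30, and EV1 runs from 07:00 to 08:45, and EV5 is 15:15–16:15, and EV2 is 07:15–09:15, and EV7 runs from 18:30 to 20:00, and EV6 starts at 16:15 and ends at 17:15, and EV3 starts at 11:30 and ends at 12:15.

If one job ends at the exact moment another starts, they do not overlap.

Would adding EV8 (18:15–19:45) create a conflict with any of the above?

EV1: ends 08:45 at or before EV8 starts 18:15 → clear.
EV2: ends 09:15 at or before EV8 starts 18:15 → clear.
EV3: ends 12:15 at or before EV8 starts 18:15 → clear.
EV4: ends 14:30 at or before EV8 starts 18:15 → clear.
EV5: ends 16:15 at or before EV8 starts 18:15 → clear.
EV6: ends 17:15 at or before EV8 starts 18:15 → clear.
EV7: starts 18:30 before EV8 ends 19:45, and ends 20:00 after EV8 starts 18:15 → overlap.
EV8 overlaps EV7.

Yes — it overlaps EV7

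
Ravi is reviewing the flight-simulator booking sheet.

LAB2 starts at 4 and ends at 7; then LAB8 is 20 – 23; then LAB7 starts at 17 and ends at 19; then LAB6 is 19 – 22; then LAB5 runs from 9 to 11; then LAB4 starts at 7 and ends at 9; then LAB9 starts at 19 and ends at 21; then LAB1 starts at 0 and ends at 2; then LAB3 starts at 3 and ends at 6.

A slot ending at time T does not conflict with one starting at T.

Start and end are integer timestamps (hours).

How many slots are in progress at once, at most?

Sort all start/end points and keep a running count:
0 start LAB1 → 1
2 end LAB1 → 0
3 start LAB3 → 1
4 start LAB2 → 2
6 end LAB3 → 1
7 end LAB2 → 0
7 start LAB4 → 1
9 end LAB4 → 0
9 start LAB5 → 1
11 end LAB5 → 0
17 start LAB7 → 1
19 end LAB7 → 0
19 start LAB6 → 1
19 start LAB9 → 2
20 start LAB8 → 3
21 end LAB9 → 2
22 end LAB6 → 1
23 end LAB8 → 0
Peak is 3, at 20 (LAB6, LAB8, LAB9).

3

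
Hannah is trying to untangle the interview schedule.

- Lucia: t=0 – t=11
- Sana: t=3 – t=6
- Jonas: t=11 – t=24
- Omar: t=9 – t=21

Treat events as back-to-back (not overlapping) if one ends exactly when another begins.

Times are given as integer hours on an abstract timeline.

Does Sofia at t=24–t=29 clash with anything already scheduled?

No — it doesn't clash with anything

Lucia: ends t=11 at or before Sofia starts t=24 → clear.
Sana: ends t=6 at or before Sofia starts t=24 → clear.
Omar: ends t=21 at or before Sofia starts t=24 → clear.
Jonas: ends t=24 at or before Sofia starts t=24 → clear.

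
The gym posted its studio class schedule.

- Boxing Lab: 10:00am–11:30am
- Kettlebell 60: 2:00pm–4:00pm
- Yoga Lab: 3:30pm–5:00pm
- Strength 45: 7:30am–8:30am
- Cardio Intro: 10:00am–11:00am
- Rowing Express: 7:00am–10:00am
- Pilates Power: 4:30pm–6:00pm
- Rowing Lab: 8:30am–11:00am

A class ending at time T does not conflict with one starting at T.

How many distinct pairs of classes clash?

Sorted by start: Rowing Express, Strength 45, Rowing Lab, Boxing Lab, Cardio Intro, Kettlebell 60, Yoga Lab, Pilates Power.
Strength 45 starts before Rowing Express ends → Rowing Express and Strength 45 overlap.
Rowing Lab starts before Rowing Express ends → Rowing Express and Rowing Lab overlap.
Boxing Lab starts exactly when Rowing Express ends (back-to-back, no overlap) — done with Rowing Express.
Rowing Lab starts exactly when Strength 45 ends (back-to-back, no overlap) — done with Strength 45.
Boxing Lab starts before Rowing Lab ends → Rowing Lab and Boxing Lab overlap.
Cardio Intro starts before Rowing Lab ends → Rowing Lab and Cardio Intro overlap.
Kettlebell 60 starts after Rowing Lab ends — done with Rowing Lab.
Cardio Intro starts before Boxing Lab ends → Boxing Lab and Cardio Intro overlap.
Kettlebell 60 starts after Boxing Lab ends — done with Boxing Lab.
Kettlebell 60 starts after Cardio Intro ends — done with Cardio Intro.
Yoga Lab starts before Kettlebell 60 ends → Kettlebell 60 and Yoga Lab overlap.
Pilates Power starts after Kettlebell 60 ends.
Pilates Power starts before Yoga Lab ends → Yoga Lab and Pilates Power overlap.
Overlapping pairs: Boxing Lab & Cardio Intro, Boxing Lab & Rowing Lab, Cardio Intro & Rowing Lab, Kettlebell 60 & Yoga Lab, Pilates Power & Yoga Lab, Rowing Express & Rowing Lab, Rowing Express & Strength 45 — 7 in total.

7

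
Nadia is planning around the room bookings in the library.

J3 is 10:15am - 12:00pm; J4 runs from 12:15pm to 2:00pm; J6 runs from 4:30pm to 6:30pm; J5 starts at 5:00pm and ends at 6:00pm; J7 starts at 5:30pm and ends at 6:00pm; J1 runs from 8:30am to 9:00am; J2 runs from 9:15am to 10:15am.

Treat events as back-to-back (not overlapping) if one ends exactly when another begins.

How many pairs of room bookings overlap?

Two intervals overlap when each starts before the other ends.
Sorted by start: J1, J2, J3, J4, J6, J5, J7.
J2 starts after J1 ends, so J1 has no further overlaps.
J3 starts exactly when J2 ends (back-to-back, no overlap), so J2 has no further overlaps.
J4 starts after J3 ends, so J3 has no further overlaps.
J6 starts after J4 ends, so J4 has no further overlaps.
J5 starts before J6 ends → J6 and J5 overlap.
J7 starts before J6 ends → J6 and J7 overlap.
J7 starts before J5 ends → J5 and J7 overlap.
Overlapping pairs: J5 & J6, J5 & J7, J6 & J7 — 3 in total.

3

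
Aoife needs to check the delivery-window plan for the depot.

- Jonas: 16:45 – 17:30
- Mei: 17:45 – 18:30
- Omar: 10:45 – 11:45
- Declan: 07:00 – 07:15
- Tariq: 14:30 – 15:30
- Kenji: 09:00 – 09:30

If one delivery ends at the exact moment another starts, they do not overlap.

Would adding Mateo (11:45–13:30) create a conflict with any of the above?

No — it doesn't clash with anything

Declan: ends 07:15 at or before Mateo starts 11:45 → clear.
Kenji: ends 09:30 at or before Mateo starts 11:45 → clear.
Omar: ends 11:45 at or before Mateo starts 11:45 → clear.
Tariq: starts 14:30 at or after Mateo ends 13:30 → clear.
Jonas: starts 16:45 at or after Mateo ends 13:30 → clear.
Mei: starts 17:45 at or after Mateo ends 13:30 → clear.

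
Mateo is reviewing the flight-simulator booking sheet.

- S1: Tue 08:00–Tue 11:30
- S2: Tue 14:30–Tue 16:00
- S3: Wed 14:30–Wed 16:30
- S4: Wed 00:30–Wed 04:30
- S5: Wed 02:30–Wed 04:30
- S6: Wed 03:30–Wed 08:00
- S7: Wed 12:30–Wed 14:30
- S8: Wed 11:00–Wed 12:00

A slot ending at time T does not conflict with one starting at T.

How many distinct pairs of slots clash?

Sorted by start: S1, S2, S4, S5, S6, S8, S7, S3.
S2 starts after S1 ends, so nothing later overlaps S1 either.
S4 starts after S2 ends, so nothing later overlaps S2 either.
S5 starts before S4 ends → S4 and S5 overlap.
S6 starts before S4 ends → S4 and S6 overlap.
S8 starts after S4 ends, so nothing later overlaps S4 either.
S6 starts before S5 ends → S5 and S6 overlap.
S8 starts after S5 ends, so nothing later overlaps S5 either.
S8 starts after S6 ends, so nothing later overlaps S6 either.
S7 starts after S8 ends, so nothing later overlaps S8 either.
S3 starts exactly when S7 ends (back-to-back, no overlap).
Overlapping pairs: S4 & S5, S4 & S6, S5 & S6 — 3 in total.

3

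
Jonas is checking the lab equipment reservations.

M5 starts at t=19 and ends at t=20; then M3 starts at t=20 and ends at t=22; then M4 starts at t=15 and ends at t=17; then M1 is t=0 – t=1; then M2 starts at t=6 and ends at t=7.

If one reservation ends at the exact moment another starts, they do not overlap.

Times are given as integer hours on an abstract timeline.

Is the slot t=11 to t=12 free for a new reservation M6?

M1: ends t=1 at or before M6 starts t=11 → clear.
M2: ends t=7 at or before M6 starts t=11 → clear.
M4: starts t=15 at or after M6 ends t=12 → clear.
M5: starts t=19 at or after M6 ends t=12 → clear.
M3: starts t=20 at or after M6 ends t=12 → clear.

Yes — the slot is free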